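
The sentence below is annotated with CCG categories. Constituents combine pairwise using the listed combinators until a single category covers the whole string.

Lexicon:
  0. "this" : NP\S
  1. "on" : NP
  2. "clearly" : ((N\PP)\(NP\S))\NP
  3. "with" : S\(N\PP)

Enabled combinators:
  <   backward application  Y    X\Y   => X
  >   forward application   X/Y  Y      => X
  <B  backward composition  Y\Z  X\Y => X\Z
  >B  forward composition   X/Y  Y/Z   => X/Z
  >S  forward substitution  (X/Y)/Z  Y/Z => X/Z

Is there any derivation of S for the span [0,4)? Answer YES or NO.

YES

[0,4] S   <
  [0,3] N\PP   <
    [0,1] "this" : NP\S
    [1,3] (N\PP)\(NP\S)   <
      [1,2] "on" : NP
      [2,3] "clearly" : ((N\PP)\(NP\S))\NP
  [3,4] "with" : S\(N\PP)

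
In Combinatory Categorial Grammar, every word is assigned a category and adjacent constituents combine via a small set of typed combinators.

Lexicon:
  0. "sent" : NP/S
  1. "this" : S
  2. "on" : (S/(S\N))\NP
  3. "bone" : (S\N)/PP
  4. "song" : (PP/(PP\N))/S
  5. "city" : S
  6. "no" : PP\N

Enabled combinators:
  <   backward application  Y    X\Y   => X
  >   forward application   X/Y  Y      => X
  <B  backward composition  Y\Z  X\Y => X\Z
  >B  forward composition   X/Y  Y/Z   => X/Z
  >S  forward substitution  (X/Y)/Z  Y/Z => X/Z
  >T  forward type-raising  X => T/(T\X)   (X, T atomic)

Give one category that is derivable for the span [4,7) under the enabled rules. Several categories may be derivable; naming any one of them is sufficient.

PP

[0,7] S   >
  [0,3] S/(S\N)   <
    [0,2] NP   >
      [0,1] "sent" : NP/S
      [1,2] "this" : S
    [2,3] "on" : (S/(S\N))\NP
  [3,7] S\N   >
    [3,4] "bone" : (S\N)/PP
    [4,7] PP   >
      [4,6] PP/(PP\N)   >
        [4,5] "song" : (PP/(PP\N))/S
        [5,6] "city" : S
      [6,7] "no" : PP\N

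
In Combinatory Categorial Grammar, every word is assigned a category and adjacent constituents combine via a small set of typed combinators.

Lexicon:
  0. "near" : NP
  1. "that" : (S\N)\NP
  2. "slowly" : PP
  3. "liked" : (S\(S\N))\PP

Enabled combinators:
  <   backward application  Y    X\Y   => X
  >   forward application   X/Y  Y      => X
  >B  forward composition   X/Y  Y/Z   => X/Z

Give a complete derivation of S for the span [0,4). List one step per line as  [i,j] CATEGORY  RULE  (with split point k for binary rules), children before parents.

[0,1] NP  lex  "near"
[1,2] (S\N)\NP  lex  "that"
[0,2] S\N  <  k=1
[2,3] PP  lex  "slowly"
[3,4] (S\(S\N))\PP  lex  "liked"
[2,4] S\(S\N)  <  k=3
[0,4] S  <  k=2

[0,4] S   <
  [0,2] S\N   <
    [0,1] "near" : NP
    [1,2] "that" : (S\N)\NP
  [2,4] S\(S\N)   <
    [2,3] "slowly" : PP
    [3,4] "liked" : (S\(S\N))\PP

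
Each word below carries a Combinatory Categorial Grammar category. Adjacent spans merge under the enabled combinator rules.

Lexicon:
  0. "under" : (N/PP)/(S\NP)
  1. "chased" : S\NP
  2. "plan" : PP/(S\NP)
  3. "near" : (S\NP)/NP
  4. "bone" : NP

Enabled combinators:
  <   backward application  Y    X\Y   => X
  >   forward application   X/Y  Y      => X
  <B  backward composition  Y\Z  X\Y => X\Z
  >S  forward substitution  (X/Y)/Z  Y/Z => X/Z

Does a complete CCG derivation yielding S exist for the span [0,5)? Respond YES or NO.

NO

(N/PP)/(S\NP) S\NP PP/(S\NP) (S\NP)/NP NP
CKY chart[0,5] = {N}; S ∉ chart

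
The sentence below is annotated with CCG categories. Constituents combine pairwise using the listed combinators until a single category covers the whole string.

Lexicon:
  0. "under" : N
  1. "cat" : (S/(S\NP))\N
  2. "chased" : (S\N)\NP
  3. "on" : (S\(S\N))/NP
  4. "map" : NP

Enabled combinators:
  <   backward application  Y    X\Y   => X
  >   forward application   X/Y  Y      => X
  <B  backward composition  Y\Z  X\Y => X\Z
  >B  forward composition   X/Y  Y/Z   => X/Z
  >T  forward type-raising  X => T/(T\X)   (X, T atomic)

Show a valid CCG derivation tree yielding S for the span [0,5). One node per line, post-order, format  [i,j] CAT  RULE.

[0,1] N  lex  "under"
[1,2] (S/(S\NP))\N  lex  "cat"
[0,2] S/(S\NP)  <  k=1
[2,3] (S\N)\NP  lex  "chased"
[3,4] (S\(S\N))/NP  lex  "on"
[4,5] NP  lex  "map"
[3,5] S\(S\N)  >  k=4
[2,5] S\NP  <B  k=3
[0,5] S  >  k=2

[0,5] S   >
  [0,2] S/(S\NP)   <
    [0,1] "under" : N
    [1,2] "cat" : (S/(S\NP))\N
  [2,5] S\NP   <B
    [2,3] "chased" : (S\N)\NP
    [3,5] S\(S\N)   >
      [3,4] "on" : (S\(S\N))/NP
      [4,5] "map" : NP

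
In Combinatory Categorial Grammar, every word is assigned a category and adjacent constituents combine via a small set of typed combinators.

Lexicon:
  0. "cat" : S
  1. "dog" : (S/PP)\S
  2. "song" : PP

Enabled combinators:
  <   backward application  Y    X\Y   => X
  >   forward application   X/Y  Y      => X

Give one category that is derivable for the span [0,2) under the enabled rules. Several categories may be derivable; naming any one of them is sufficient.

S/PP

[0,3] S   >
  [0,2] S/PP   <
    [0,1] "cat" : S
    [1,2] "dog" : (S/PP)\S
  [2,3] "song" : PP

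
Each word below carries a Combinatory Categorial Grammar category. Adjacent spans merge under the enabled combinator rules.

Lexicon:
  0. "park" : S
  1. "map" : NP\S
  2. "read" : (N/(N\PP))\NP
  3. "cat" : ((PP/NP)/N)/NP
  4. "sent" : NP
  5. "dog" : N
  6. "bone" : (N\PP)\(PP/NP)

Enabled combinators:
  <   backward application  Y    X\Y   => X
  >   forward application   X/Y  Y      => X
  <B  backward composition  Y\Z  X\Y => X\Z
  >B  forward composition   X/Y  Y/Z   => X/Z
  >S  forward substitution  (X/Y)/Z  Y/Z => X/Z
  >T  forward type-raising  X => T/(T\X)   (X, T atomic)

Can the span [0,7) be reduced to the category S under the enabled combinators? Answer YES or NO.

NO

S NP\S (N/(N\PP))\NP ((PP/NP)/N)/NP NP N (N\PP)\(PP/NP)
CKY chart[0,7] = {N, N/(N\N), NP/(NP\N), PP/(PP\N), S/(S\N)}; S ∉ chart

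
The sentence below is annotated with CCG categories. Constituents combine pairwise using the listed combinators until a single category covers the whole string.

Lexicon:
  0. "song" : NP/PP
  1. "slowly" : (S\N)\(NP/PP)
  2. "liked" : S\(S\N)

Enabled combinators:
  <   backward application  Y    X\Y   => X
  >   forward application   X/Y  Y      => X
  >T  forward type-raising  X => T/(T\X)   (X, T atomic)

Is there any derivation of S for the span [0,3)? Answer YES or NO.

[0,3] S   <
  [0,2] S\N   <
    [0,1] "song" : NP/PP
    [1,2] "slowly" : (S\N)\(NP/PP)
  [2,3] "liked" : S\(S\N)

YES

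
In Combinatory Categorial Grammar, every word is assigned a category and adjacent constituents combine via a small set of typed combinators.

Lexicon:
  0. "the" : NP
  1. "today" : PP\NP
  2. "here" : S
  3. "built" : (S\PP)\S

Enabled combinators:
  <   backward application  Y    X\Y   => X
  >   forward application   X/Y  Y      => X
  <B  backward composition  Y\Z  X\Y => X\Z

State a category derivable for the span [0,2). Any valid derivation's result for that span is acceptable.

[0,4] S   <
  [0,2] PP   <
    [0,1] "the" : NP
    [1,2] "today" : PP\NP
  [2,4] S\PP   <
    [2,3] "here" : S
    [3,4] "built" : (S\PP)\S

PP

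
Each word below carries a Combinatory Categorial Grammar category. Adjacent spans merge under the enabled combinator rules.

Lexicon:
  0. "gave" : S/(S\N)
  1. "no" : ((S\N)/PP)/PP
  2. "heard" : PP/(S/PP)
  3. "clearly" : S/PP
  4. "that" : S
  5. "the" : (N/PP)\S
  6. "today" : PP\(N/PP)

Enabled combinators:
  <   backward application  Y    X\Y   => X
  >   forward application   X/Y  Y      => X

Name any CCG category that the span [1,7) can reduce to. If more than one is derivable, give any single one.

S\N

[0,7] S   >
  [0,1] "gave" : S/(S\N)
  [1,7] S\N   >
    [1,4] (S\N)/PP   >
      [1,2] "no" : ((S\N)/PP)/PP
      [2,4] PP   >
        [2,3] "heard" : PP/(S/PP)
        [3,4] "clearly" : S/PP
    [4,7] PP   <
      [4,6] N/PP   <
        [4,5] "that" : S
        [5,6] "the" : (N/PP)\S
      [6,7] "today" : PP\(N/PP)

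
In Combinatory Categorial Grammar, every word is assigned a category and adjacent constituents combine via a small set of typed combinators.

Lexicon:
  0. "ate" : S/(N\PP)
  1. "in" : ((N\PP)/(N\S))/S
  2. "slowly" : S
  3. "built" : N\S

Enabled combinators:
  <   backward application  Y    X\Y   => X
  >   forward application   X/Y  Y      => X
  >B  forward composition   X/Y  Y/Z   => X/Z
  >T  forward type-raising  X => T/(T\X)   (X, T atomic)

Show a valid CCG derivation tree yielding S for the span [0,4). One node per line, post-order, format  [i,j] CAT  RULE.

[0,1] S/(N\PP)  lex  "ate"
[1,2] ((N\PP)/(N\S))/S  lex  "in"
[2,3] S  lex  "slowly"
[1,3] (N\PP)/(N\S)  >  k=2
[3,4] N\S  lex  "built"
[1,4] N\PP  >  k=3
[0,4] S  >  k=1

[0,4] S   >
  [0,1] "ate" : S/(N\PP)
  [1,4] N\PP   >
    [1,3] (N\PP)/(N\S)   >
      [1,2] "in" : ((N\PP)/(N\S))/S
      [2,3] "slowly" : S
    [3,4] "built" : N\S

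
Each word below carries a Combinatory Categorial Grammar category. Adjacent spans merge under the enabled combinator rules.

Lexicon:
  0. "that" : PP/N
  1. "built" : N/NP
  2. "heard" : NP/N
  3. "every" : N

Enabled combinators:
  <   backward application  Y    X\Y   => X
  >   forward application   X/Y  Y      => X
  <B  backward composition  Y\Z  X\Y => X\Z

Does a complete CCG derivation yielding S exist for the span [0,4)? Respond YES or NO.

PP/N N/NP NP/N N
CKY chart[0,4] = {PP}; S ∉ chart

NO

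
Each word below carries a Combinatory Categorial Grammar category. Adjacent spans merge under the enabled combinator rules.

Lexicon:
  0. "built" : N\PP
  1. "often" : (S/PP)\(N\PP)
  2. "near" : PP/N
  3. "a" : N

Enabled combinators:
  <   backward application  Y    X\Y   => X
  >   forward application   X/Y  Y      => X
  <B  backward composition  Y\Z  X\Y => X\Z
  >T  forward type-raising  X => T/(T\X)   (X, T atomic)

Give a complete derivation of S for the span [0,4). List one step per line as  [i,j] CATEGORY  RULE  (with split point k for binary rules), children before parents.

[0,4] S   >
  [0,2] S/PP   <
    [0,1] "built" : N\PP
    [1,2] "often" : (S/PP)\(N\PP)
  [2,4] PP   >
    [2,3] "near" : PP/N
    [3,4] "a" : N

[0,1] N\PP  lex  "built"
[1,2] (S/PP)\(N\PP)  lex  "often"
[0,2] S/PP  <  k=1
[2,3] PP/N  lex  "near"
[3,4] N  lex  "a"
[2,4] PP  >  k=3
[0,4] S  >  k=2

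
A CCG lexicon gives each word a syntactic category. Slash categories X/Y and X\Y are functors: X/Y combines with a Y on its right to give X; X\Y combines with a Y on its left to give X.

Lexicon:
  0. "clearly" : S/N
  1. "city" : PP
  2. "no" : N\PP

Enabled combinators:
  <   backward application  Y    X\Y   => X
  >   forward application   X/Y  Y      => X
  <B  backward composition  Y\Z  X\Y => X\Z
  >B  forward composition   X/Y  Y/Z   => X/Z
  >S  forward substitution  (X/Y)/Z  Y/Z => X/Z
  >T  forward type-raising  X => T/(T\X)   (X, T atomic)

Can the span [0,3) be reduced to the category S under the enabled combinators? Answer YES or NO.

[0,3] S   >
  [0,1] "clearly" : S/N
  [1,3] N   >
    [1,2] N/(N\PP)   >T
      [1,2] "city" : PP
    [2,3] "no" : N\PP

YES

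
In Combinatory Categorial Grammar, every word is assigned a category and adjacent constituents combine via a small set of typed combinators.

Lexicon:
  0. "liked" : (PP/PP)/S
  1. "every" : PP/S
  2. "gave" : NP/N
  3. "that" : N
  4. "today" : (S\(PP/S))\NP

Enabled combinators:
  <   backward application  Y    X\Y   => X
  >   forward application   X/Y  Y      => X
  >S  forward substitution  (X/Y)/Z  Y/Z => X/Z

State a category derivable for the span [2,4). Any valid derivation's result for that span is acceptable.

[0,5] S   <
  [0,2] PP/S   >S
    [0,1] "liked" : (PP/PP)/S
    [1,2] "every" : PP/S
  [2,5] S\(PP/S)   <
    [2,4] NP   >
      [2,3] "gave" : NP/N
      [3,4] "that" : N
    [4,5] "today" : (S\(PP/S))\NP

NP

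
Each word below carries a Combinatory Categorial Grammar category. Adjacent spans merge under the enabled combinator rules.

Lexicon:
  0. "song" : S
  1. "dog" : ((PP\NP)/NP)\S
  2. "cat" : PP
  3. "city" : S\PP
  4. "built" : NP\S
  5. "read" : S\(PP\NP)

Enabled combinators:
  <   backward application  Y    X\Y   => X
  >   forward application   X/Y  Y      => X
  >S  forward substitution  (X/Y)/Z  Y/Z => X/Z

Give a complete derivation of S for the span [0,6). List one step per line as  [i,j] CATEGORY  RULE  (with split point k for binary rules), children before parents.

[0,6] S   <
  [0,5] PP\NP   >
    [0,2] (PP\NP)/NP   <
      [0,1] "song" : S
      [1,2] "dog" : ((PP\NP)/NP)\S
    [2,5] NP   <
      [2,4] S   <
        [2,3] "cat" : PP
        [3,4] "city" : S\PP
      [4,5] "built" : NP\S
  [5,6] "read" : S\(PP\NP)

[0,1] S  lex  "song"
[1,2] ((PP\NP)/NP)\S  lex  "dog"
[0,2] (PP\NP)/NP  <  k=1
[2,3] PP  lex  "cat"
[3,4] S\PP  lex  "city"
[2,4] S  <  k=3
[4,5] NP\S  lex  "built"
[2,5] NP  <  k=4
[0,5] PP\NP  >  k=2
[5,6] S\(PP\NP)  lex  "read"
[0,6] S  <  k=5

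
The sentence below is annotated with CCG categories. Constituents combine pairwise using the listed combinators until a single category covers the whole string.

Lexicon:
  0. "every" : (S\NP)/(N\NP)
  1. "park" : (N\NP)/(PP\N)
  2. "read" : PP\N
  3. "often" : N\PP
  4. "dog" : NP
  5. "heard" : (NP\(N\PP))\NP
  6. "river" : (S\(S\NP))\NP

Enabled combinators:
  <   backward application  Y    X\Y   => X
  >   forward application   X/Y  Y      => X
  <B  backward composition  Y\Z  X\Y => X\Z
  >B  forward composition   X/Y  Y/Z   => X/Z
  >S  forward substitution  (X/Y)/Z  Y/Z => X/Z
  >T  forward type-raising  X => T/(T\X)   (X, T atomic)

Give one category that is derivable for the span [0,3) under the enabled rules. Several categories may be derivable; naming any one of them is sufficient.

[0,7] S   <
  [0,3] S\NP   >
    [0,1] "every" : (S\NP)/(N\NP)
    [1,3] N\NP   >
      [1,2] "park" : (N\NP)/(PP\N)
      [2,3] "read" : PP\N
  [3,7] S\(S\NP)   <
    [3,6] NP   <
      [3,4] "often" : N\PP
      [4,6] NP\(N\PP)   <
        [4,5] "dog" : NP
        [5,6] "heard" : (NP\(N\PP))\NP
    [6,7] "river" : (S\(S\NP))\NP

S\NP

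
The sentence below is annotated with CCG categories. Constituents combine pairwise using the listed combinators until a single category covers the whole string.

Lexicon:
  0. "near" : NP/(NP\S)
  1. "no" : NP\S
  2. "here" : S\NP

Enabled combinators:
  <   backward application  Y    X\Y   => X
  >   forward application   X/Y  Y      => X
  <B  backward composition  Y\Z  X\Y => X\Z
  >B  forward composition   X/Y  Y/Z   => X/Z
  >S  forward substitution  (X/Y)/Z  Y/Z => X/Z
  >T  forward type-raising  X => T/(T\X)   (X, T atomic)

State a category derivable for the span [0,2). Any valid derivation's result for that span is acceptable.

NP

[0,3] S   <
  [0,2] NP   >
    [0,1] "near" : NP/(NP\S)
    [1,2] "no" : NP\S
  [2,3] "here" : S\NP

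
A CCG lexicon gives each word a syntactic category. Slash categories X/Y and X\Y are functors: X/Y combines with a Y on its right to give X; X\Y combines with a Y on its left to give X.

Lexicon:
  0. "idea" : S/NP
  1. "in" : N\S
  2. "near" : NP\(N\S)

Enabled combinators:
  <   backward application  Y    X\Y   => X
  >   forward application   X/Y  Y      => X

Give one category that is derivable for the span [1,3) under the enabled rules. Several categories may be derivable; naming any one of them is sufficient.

NP

[0,3] S   >
  [0,1] "idea" : S/NP
  [1,3] NP   <
    [1,2] "in" : N\S
    [2,3] "near" : NP\(N\S)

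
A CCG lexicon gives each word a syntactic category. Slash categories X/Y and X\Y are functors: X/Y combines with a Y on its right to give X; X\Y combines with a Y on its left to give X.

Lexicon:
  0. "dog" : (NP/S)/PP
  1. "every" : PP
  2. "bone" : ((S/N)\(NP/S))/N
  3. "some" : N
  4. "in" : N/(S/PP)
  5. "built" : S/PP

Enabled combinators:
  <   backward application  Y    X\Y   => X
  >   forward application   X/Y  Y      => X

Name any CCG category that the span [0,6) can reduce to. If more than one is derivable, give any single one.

[0,6] S   >
  [0,4] S/N   <
    [0,2] NP/S   >
      [0,1] "dog" : (NP/S)/PP
      [1,2] "every" : PP
    [2,4] (S/N)\(NP/S)   >
      [2,3] "bone" : ((S/N)\(NP/S))/N
      [3,4] "some" : N
  [4,6] N   >
    [4,5] "in" : N/(S/PP)
    [5,6] "built" : S/PP

S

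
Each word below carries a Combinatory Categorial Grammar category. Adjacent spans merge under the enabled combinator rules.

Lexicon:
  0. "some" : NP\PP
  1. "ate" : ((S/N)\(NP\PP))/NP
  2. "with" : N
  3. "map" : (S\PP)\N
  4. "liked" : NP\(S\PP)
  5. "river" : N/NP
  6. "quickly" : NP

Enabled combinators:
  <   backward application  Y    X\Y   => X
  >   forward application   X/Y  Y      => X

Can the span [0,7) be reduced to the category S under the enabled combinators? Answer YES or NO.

[0,7] S   >
  [0,5] S/N   <
    [0,1] "some" : NP\PP
    [1,5] (S/N)\(NP\PP)   >
      [1,2] "ate" : ((S/N)\(NP\PP))/NP
      [2,5] NP   <
        [2,4] S\PP   <
          [2,3] "with" : N
          [3,4] "map" : (S\PP)\N
        [4,5] "liked" : NP\(S\PP)
  [5,7] N   >
    [5,6] "river" : N/NP
    [6,7] "quickly" : NP

YES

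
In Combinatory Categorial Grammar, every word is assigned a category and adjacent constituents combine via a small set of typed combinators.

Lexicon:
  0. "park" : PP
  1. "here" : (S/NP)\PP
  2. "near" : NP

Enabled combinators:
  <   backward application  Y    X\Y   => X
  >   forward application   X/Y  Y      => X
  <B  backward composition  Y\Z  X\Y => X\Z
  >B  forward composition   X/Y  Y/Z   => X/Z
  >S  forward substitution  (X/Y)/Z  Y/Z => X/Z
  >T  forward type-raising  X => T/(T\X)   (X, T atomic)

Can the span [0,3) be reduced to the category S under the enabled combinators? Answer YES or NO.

YES

[0,3] S   >
  [0,2] S/NP   <
    [0,1] "park" : PP
    [1,2] "here" : (S/NP)\PP
  [2,3] "near" : NP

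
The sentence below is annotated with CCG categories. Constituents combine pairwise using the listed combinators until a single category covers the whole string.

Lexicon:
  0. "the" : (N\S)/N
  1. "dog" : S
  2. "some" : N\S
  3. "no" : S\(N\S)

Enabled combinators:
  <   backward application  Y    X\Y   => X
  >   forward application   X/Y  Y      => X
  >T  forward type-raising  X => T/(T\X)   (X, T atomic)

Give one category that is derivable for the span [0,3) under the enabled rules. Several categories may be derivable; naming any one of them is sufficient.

N\S

[0,4] S   <
  [0,3] N\S   >
    [0,1] "the" : (N\S)/N
    [1,3] N   >
      [1,2] N/(N\S)   >T
        [1,2] "dog" : S
      [2,3] "some" : N\S
  [3,4] "no" : S\(N\S)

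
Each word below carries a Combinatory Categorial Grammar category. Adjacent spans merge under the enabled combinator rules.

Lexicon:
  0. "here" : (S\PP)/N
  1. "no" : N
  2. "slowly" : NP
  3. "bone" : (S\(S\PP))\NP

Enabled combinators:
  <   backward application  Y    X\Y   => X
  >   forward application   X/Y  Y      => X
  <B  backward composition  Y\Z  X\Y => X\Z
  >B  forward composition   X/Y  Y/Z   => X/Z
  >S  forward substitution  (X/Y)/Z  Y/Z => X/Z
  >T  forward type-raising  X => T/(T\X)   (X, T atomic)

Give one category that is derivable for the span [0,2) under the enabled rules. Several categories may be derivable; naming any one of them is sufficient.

[0,4] S   <
  [0,2] S\PP   >
    [0,1] "here" : (S\PP)/N
    [1,2] "no" : N
  [2,4] S\(S\PP)   <
    [2,3] "slowly" : NP
    [3,4] "bone" : (S\(S\PP))\NP

S\PP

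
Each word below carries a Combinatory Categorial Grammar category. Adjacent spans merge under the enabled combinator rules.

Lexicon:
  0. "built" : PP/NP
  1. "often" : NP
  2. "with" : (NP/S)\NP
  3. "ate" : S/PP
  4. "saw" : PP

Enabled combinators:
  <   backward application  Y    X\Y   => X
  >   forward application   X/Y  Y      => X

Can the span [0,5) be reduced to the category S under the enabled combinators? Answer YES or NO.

NO

PP/NP NP (NP/S)\NP S/PP PP
CKY chart[0,5] = {PP}; S ∉ chart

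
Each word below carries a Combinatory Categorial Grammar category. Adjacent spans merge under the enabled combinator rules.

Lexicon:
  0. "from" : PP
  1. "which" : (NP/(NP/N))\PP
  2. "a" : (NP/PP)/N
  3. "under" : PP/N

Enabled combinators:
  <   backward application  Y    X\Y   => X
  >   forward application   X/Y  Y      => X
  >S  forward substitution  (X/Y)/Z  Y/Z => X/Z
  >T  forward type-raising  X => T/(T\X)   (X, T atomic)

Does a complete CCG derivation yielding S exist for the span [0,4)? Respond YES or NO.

NO

PP (NP/(NP/N))\PP (NP/PP)/N PP/N
CKY chart[0,4] = {N/(N\NP), NP, NP/(NP\NP), PP/(PP\NP), S/(S\NP)}; S ∉ chart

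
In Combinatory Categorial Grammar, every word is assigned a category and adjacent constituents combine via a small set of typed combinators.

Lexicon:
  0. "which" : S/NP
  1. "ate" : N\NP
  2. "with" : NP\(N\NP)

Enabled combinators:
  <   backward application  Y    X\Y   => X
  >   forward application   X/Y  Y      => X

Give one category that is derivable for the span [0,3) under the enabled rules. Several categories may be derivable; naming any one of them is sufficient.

[0,3] S   >
  [0,1] "which" : S/NP
  [1,3] NP   <
    [1,2] "ate" : N\NP
    [2,3] "with" : NP\(N\NP)

S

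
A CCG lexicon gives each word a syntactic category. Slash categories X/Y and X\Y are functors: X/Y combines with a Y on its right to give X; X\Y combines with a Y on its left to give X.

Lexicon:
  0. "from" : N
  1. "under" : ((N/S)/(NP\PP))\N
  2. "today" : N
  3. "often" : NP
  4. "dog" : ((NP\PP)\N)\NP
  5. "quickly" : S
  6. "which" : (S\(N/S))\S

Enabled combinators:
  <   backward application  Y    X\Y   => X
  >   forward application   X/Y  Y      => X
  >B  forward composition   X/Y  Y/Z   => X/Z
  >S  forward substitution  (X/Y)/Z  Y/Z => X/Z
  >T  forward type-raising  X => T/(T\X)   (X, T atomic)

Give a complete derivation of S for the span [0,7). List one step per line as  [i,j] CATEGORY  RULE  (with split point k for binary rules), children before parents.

[0,1] N  lex  "from"
[1,2] ((N/S)/(NP\PP))\N  lex  "under"
[0,2] (N/S)/(NP\PP)  <  k=1
[2,3] N  lex  "today"
[3,4] NP  lex  "often"
[4,5] ((NP\PP)\N)\NP  lex  "dog"
[3,5] (NP\PP)\N  <  k=4
[2,5] NP\PP  <  k=3
[0,5] N/S  >  k=2
[5,6] S  lex  "quickly"
[6,7] (S\(N/S))\S  lex  "which"
[5,7] S\(N/S)  <  k=6
[0,7] S  <  k=5

[0,7] S   <
  [0,5] N/S   >
    [0,2] (N/S)/(NP\PP)   <
      [0,1] "from" : N
      [1,2] "under" : ((N/S)/(NP\PP))\N
    [2,5] NP\PP   <
      [2,3] "today" : N
      [3,5] (NP\PP)\N   <
        [3,4] "often" : NP
        [4,5] "dog" : ((NP\PP)\N)\NP
  [5,7] S\(N/S)   <
    [5,6] "quickly" : S
    [6,7] "which" : (S\(N/S))\S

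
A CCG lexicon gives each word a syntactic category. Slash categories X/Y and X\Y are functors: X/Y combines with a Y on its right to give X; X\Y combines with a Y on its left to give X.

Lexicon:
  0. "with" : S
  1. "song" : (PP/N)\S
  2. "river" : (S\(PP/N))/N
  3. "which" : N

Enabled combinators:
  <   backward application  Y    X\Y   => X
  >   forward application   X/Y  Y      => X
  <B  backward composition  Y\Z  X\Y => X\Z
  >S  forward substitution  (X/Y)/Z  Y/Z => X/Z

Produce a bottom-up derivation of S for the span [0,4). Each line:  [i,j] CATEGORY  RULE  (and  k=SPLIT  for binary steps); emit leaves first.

[0,4] S   <
  [0,2] PP/N   <
    [0,1] "with" : S
    [1,2] "song" : (PP/N)\S
  [2,4] S\(PP/N)   >
    [2,3] "river" : (S\(PP/N))/N
    [3,4] "which" : N

[0,1] S  lex  "with"
[1,2] (PP/N)\S  lex  "song"
[0,2] PP/N  <  k=1
[2,3] (S\(PP/N))/N  lex  "river"
[3,4] N  lex  "which"
[2,4] S\(PP/N)  >  k=3
[0,4] S  <  k=2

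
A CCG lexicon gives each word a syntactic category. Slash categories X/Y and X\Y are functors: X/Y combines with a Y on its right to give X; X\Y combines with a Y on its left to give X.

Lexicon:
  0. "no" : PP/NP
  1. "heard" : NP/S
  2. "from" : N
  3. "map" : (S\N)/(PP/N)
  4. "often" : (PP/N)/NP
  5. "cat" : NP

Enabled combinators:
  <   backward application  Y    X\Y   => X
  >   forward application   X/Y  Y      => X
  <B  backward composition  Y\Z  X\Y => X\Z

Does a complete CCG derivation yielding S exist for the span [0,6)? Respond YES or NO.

PP/NP NP/S N (S\N)/(PP/N) (PP/N)/NP NP
CKY chart[0,6] = {PP}; S ∉ chart

NO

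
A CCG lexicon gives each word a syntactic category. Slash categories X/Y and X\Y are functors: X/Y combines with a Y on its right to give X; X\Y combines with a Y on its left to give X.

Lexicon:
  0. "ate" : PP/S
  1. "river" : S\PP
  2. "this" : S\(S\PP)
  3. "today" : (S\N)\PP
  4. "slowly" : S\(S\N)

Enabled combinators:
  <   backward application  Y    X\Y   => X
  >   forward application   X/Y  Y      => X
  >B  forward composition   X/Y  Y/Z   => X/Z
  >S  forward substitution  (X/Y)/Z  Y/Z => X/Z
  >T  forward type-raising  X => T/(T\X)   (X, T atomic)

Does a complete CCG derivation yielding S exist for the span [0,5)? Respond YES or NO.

YES

[0,5] S   <
  [0,4] S\N   <
    [0,3] PP   >
      [0,1] "ate" : PP/S
      [1,3] S   <
        [1,2] "river" : S\PP
        [2,3] "this" : S\(S\PP)
    [3,4] "today" : (S\N)\PP
  [4,5] "slowly" : S\(S\N)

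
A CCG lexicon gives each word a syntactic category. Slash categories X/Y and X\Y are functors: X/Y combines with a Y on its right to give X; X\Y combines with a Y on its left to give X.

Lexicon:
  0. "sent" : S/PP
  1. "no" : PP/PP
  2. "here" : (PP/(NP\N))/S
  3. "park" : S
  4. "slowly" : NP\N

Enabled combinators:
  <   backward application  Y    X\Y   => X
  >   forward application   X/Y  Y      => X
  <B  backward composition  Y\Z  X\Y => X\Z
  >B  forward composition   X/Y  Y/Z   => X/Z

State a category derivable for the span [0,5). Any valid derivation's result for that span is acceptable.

[0,5] S   >
  [0,2] S/PP   >B
    [0,1] "sent" : S/PP
    [1,2] "no" : PP/PP
  [2,5] PP   >
    [2,4] PP/(NP\N)   >
      [2,3] "here" : (PP/(NP\N))/S
      [3,4] "park" : S
    [4,5] "slowly" : NP\N

S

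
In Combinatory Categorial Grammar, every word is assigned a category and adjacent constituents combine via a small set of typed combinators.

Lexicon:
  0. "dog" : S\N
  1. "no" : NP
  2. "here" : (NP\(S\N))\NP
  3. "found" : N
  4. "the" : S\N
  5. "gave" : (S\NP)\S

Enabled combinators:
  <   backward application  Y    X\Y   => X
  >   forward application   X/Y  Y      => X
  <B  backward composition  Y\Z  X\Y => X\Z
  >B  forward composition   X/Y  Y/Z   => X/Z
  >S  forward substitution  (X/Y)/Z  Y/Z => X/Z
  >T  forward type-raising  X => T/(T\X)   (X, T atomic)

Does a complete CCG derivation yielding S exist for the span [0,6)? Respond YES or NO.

YES

[0,6] S   <
  [0,3] NP   <
    [0,1] "dog" : S\N
    [1,3] NP\(S\N)   <
      [1,2] "no" : NP
      [2,3] "here" : (NP\(S\N))\NP
  [3,6] S\NP   <
    [3,5] S   >
      [3,4] S/(S\N)   >T
        [3,4] "found" : N
      [4,5] "the" : S\N
    [5,6] "gave" : (S\NP)\S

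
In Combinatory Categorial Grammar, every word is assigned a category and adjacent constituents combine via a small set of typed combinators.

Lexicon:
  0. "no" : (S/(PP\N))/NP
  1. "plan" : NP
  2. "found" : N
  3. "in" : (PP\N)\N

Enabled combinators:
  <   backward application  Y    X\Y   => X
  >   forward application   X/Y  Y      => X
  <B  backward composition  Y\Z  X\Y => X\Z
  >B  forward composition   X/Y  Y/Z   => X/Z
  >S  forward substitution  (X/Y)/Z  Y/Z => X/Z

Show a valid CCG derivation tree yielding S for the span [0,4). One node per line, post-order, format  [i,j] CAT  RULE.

[0,1] (S/(PP\N))/NP  lex  "no"
[1,2] NP  lex  "plan"
[0,2] S/(PP\N)  >  k=1
[2,3] N  lex  "found"
[3,4] (PP\N)\N  lex  "in"
[2,4] PP\N  <  k=3
[0,4] S  >  k=2

[0,4] S   >
  [0,2] S/(PP\N)   >
    [0,1] "no" : (S/(PP\N))/NP
    [1,2] "plan" : NP
  [2,4] PP\N   <
    [2,3] "found" : N
    [3,4] "in" : (PP\N)\N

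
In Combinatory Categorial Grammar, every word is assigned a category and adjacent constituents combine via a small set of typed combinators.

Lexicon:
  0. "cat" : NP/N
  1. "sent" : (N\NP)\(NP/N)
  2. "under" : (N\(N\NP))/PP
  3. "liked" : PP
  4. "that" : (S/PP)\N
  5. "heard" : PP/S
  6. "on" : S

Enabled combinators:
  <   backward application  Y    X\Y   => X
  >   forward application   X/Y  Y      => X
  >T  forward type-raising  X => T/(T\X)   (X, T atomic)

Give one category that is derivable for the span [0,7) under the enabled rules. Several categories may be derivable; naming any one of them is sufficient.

[0,7] S   >
  [0,5] S/PP   <
    [0,4] N   <
      [0,2] N\NP   <
        [0,1] "cat" : NP/N
        [1,2] "sent" : (N\NP)\(NP/N)
      [2,4] N\(N\NP)   >
        [2,3] "under" : (N\(N\NP))/PP
        [3,4] "liked" : PP
    [4,5] "that" : (S/PP)\N
  [5,7] PP   >
    [5,6] "heard" : PP/S
    [6,7] "on" : S

S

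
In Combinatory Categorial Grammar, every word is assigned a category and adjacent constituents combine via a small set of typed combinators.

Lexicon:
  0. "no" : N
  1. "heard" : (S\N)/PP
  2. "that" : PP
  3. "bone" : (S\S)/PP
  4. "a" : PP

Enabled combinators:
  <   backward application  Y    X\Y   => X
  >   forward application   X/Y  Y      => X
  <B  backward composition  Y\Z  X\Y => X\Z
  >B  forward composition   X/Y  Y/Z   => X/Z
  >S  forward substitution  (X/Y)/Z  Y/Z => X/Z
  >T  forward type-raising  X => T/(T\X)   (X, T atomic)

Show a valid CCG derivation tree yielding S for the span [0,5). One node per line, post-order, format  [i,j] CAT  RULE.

[0,1] N  lex  "no"
[1,2] (S\N)/PP  lex  "heard"
[2,3] PP  lex  "that"
[1,3] S\N  >  k=2
[3,4] (S\S)/PP  lex  "bone"
[4,5] PP  lex  "a"
[3,5] S\S  >  k=4
[1,5] S\N  <B  k=3
[0,5] S  <  k=1

[0,5] S   <
  [0,1] "no" : N
  [1,5] S\N   <B
    [1,3] S\N   >
      [1,2] "heard" : (S\N)/PP
      [2,3] "that" : PP
    [3,5] S\S   >
      [3,4] "bone" : (S\S)/PP
      [4,5] "a" : PP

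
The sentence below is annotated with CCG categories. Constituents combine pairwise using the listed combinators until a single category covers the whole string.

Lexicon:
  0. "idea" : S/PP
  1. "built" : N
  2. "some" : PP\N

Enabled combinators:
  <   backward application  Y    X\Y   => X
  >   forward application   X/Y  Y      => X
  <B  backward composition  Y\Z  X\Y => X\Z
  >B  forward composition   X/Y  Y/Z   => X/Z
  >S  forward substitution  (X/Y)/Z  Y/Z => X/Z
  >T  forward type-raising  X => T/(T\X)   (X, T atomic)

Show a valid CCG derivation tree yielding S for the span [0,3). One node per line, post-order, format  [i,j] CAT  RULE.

[0,1] S/PP  lex  "idea"
[1,2] N  lex  "built"
[1,2] PP/(PP\N)  >T
[2,3] PP\N  lex  "some"
[1,3] PP  >  k=2
[0,3] S  >  k=1

[0,3] S   >
  [0,1] "idea" : S/PP
  [1,3] PP   >
    [1,2] PP/(PP\N)   >T
      [1,2] "built" : N
    [2,3] "some" : PP\N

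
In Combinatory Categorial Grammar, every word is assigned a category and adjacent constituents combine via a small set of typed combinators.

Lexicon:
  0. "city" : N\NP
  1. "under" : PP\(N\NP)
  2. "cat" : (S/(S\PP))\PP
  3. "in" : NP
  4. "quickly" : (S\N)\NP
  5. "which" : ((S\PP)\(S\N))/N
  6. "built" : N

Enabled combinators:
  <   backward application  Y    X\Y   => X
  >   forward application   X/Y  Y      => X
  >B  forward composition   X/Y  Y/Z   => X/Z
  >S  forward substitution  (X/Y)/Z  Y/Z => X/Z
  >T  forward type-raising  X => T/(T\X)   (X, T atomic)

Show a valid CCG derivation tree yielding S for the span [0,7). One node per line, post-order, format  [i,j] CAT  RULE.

[0,1] N\NP  lex  "city"
[1,2] PP\(N\NP)  lex  "under"
[0,2] PP  <  k=1
[2,3] (S/(S\PP))\PP  lex  "cat"
[0,3] S/(S\PP)  <  k=2
[3,4] NP  lex  "in"
[4,5] (S\N)\NP  lex  "quickly"
[3,5] S\N  <  k=4
[5,6] ((S\PP)\(S\N))/N  lex  "which"
[6,7] N  lex  "built"
[5,7] (S\PP)\(S\N)  >  k=6
[3,7] S\PP  <  k=5
[0,7] S  >  k=3

[0,7] S   >
  [0,3] S/(S\PP)   <
    [0,2] PP   <
      [0,1] "city" : N\NP
      [1,2] "under" : PP\(N\NP)
    [2,3] "cat" : (S/(S\PP))\PP
  [3,7] S\PP   <
    [3,5] S\N   <
      [3,4] "in" : NP
      [4,5] "quickly" : (S\N)\NP
    [5,7] (S\PP)\(S\N)   >
      [5,6] "which" : ((S\PP)\(S\N))/N
      [6,7] "built" : N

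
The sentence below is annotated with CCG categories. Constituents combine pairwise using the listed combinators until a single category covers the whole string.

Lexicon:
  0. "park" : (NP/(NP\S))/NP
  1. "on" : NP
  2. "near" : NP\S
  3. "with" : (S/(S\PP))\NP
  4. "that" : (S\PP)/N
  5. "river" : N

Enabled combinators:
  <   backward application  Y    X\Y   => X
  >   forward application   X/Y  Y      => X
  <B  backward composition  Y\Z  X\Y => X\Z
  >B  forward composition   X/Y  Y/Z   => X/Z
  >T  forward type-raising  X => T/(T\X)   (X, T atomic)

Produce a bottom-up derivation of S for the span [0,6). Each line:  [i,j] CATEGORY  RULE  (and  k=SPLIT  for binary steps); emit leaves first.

[0,1] (NP/(NP\S))/NP  lex  "park"
[1,2] NP  lex  "on"
[0,2] NP/(NP\S)  >  k=1
[2,3] NP\S  lex  "near"
[0,3] NP  >  k=2
[3,4] (S/(S\PP))\NP  lex  "with"
[0,4] S/(S\PP)  <  k=3
[4,5] (S\PP)/N  lex  "that"
[5,6] N  lex  "river"
[4,6] S\PP  >  k=5
[0,6] S  >  k=4

[0,6] S   >
  [0,4] S/(S\PP)   <
    [0,3] NP   >
      [0,2] NP/(NP\S)   >
        [0,1] "park" : (NP/(NP\S))/NP
        [1,2] "on" : NP
      [2,3] "near" : NP\S
    [3,4] "with" : (S/(S\PP))\NP
  [4,6] S\PP   >
    [4,5] "that" : (S\PP)/N
    [5,6] "river" : N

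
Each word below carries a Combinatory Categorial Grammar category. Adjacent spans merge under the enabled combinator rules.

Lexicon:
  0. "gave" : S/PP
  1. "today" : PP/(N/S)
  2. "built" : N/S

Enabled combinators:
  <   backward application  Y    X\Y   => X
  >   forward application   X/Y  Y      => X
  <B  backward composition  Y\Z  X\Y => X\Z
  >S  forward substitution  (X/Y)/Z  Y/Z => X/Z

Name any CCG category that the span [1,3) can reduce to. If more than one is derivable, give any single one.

PP

[0,3] S   >
  [0,1] "gave" : S/PP
  [1,3] PP   >
    [1,2] "today" : PP/(N/S)
    [2,3] "built" : N/S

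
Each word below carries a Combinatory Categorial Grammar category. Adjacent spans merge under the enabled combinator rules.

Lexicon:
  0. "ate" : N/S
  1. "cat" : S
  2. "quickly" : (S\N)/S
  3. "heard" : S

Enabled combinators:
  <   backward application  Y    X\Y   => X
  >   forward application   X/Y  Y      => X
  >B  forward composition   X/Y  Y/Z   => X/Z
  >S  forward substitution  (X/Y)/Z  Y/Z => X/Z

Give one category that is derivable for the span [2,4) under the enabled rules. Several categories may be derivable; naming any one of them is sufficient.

[0,4] S   <
  [0,2] N   >
    [0,1] "ate" : N/S
    [1,2] "cat" : S
  [2,4] S\N   >
    [2,3] "quickly" : (S\N)/S
    [3,4] "heard" : S

S\N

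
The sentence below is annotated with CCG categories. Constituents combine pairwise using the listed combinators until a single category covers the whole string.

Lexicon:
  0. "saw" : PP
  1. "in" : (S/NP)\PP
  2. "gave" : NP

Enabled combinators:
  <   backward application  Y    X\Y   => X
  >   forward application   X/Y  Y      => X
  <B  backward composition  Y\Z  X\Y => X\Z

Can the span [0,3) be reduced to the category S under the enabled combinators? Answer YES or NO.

[0,3] S   >
  [0,2] S/NP   <
    [0,1] "saw" : PP
    [1,2] "in" : (S/NP)\PP
  [2,3] "gave" : NP

YES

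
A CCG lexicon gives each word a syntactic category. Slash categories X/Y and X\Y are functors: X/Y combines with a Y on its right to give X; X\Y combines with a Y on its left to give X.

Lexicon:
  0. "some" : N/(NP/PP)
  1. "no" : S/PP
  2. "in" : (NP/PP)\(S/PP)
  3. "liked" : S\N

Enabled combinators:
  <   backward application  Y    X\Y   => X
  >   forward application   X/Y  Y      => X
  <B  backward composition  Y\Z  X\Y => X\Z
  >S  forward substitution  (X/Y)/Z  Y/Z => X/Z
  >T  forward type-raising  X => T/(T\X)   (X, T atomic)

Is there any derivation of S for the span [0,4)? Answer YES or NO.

YES

[0,4] S   <
  [0,3] N   >
    [0,1] "some" : N/(NP/PP)
    [1,3] NP/PP   <
      [1,2] "no" : S/PP
      [2,3] "in" : (NP/PP)\(S/PP)
  [3,4] "liked" : S\N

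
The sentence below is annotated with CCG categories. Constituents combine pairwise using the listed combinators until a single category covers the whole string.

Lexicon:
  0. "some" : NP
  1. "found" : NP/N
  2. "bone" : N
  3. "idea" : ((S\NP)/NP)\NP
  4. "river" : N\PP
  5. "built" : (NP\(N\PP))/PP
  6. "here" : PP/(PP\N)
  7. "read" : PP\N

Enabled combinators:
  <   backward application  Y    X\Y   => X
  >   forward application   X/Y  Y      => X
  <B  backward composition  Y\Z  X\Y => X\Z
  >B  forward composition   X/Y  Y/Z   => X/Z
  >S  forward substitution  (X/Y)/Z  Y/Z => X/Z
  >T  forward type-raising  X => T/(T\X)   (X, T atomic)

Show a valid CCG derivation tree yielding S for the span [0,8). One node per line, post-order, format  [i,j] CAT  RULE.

[0,8] S   <
  [0,1] "some" : NP
  [1,8] S\NP   >
    [1,4] (S\NP)/NP   <
      [1,3] NP   >
        [1,2] "found" : NP/N
        [2,3] "bone" : N
      [3,4] "idea" : ((S\NP)/NP)\NP
    [4,8] NP   <
      [4,5] "river" : N\PP
      [5,8] NP\(N\PP)   >
        [5,6] "built" : (NP\(N\PP))/PP
        [6,8] PP   >
          [6,7] "here" : PP/(PP\N)
          [7,8] "read" : PP\N

[0,1] NP  lex  "some"
[1,2] NP/N  lex  "found"
[2,3] N  lex  "bone"
[1,3] NP  >  k=2
[3,4] ((S\NP)/NP)\NP  lex  "idea"
[1,4] (S\NP)/NP  <  k=3
[4,5] N\PP  lex  "river"
[5,6] (NP\(N\PP))/PP  lex  "built"
[6,7] PP/(PP\N)  lex  "here"
[7,8] PP\N  lex  "read"
[6,8] PP  >  k=7
[5,8] NP\(N\PP)  >  k=6
[4,8] NP  <  k=5
[1,8] S\NP  >  k=4
[0,8] S  <  k=1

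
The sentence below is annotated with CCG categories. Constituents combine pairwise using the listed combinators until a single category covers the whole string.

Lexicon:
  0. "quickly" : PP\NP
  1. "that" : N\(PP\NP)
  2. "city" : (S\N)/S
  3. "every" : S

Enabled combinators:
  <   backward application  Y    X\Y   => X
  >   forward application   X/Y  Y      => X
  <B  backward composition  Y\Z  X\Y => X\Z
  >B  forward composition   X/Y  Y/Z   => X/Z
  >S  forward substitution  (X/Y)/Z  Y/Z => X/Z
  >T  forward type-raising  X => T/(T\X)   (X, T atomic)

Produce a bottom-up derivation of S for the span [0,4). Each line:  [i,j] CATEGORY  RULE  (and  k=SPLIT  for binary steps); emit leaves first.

[0,4] S   <
  [0,2] N   <
    [0,1] "quickly" : PP\NP
    [1,2] "that" : N\(PP\NP)
  [2,4] S\N   >
    [2,3] "city" : (S\N)/S
    [3,4] "every" : S

[0,1] PP\NP  lex  "quickly"
[1,2] N\(PP\NP)  lex  "that"
[0,2] N  <  k=1
[2,3] (S\N)/S  lex  "city"
[3,4] S  lex  "every"
[2,4] S\N  >  k=3
[0,4] S  <  k=2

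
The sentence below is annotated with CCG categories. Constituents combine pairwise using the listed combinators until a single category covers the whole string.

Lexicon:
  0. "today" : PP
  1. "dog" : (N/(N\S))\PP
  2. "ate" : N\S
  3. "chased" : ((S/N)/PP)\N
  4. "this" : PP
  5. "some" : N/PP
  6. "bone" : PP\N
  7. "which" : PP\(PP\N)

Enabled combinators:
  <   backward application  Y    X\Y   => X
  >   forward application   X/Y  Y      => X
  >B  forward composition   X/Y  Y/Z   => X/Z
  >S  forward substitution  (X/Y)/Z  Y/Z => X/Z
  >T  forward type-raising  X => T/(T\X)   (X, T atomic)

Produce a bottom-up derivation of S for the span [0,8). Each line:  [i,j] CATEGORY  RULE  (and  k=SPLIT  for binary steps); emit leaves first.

[0,1] PP  lex  "today"
[1,2] (N/(N\S))\PP  lex  "dog"
[0,2] N/(N\S)  <  k=1
[2,3] N\S  lex  "ate"
[0,3] N  >  k=2
[3,4] ((S/N)/PP)\N  lex  "chased"
[0,4] (S/N)/PP  <  k=3
[4,5] PP  lex  "this"
[0,5] S/N  >  k=4
[5,6] N/PP  lex  "some"
[6,7] PP\N  lex  "bone"
[7,8] PP\(PP\N)  lex  "which"
[6,8] PP  <  k=7
[5,8] N  >  k=6
[0,8] S  >  k=5

[0,8] S   >
  [0,5] S/N   >
    [0,4] (S/N)/PP   <
      [0,3] N   >
        [0,2] N/(N\S)   <
          [0,1] "today" : PP
          [1,2] "dog" : (N/(N\S))\PP
        [2,3] "ate" : N\S
      [3,4] "chased" : ((S/N)/PP)\N
    [4,5] "this" : PP
  [5,8] N   >
    [5,6] "some" : N/PP
    [6,8] PP   <
      [6,7] "bone" : PP\N
      [7,8] "which" : PP\(PP\N)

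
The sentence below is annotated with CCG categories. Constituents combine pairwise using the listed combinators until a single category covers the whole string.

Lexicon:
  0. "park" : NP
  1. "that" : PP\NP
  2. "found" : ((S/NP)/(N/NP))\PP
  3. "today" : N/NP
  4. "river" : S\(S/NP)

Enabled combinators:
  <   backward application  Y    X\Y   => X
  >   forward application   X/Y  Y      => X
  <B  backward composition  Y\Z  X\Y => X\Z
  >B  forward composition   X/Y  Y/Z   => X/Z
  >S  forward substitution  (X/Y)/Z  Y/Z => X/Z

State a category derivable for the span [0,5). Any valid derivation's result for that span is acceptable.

S

[0,5] S   <
  [0,4] S/NP   >
    [0,3] (S/NP)/(N/NP)   <
      [0,2] PP   <
        [0,1] "park" : NP
        [1,2] "that" : PP\NP
      [2,3] "found" : ((S/NP)/(N/NP))\PP
    [3,4] "today" : N/NP
  [4,5] "river" : S\(S/NP)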